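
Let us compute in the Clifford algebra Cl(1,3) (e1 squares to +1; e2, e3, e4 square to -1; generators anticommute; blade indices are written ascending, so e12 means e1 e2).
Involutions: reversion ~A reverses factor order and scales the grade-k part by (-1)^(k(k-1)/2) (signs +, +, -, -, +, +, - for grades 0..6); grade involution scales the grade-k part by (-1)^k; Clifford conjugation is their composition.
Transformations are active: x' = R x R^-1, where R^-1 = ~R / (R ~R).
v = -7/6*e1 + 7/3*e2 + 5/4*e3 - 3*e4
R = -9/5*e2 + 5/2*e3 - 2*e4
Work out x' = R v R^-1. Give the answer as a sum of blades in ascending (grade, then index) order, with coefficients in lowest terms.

~R = -9/5*e2 + 5/2*e3 - 2*e4, and R ~R = -1349/100, so R^-1 = ~R / (-1349/100).
R v = -197/40 - 21/10*e12 + 35/12*e13 - 7/3*e14 - 97/12*e23 + 151/15*e24 - 5*e34
Answer: 7/6*e1 - 14762/4047*e2 + 3105/5396*e3 + 2077/1349*e4


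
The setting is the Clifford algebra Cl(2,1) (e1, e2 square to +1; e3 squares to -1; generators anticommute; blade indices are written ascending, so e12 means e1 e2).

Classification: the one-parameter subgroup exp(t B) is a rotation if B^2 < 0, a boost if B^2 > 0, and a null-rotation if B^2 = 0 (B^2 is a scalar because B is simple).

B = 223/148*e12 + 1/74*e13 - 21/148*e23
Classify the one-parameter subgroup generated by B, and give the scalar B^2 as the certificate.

B^2 term by term: the squares give (223/148)^2*(e12)^2 + (1/74)^2*(e13)^2 + (-21/148)^2*(e23)^2 = 49729/21904*(-1) + 1/5476*(+1) + 441/21904*(+1) = -9/4 (each basis 2-blade squares to minus the product of its generators' squares); cross terms between blades sharing an index anticommute and cancel. So B^2 = -9/4.
Answer: rotation, certificate B^2 = -9/4. The class reads off the invariant scalar -9/4 directly.


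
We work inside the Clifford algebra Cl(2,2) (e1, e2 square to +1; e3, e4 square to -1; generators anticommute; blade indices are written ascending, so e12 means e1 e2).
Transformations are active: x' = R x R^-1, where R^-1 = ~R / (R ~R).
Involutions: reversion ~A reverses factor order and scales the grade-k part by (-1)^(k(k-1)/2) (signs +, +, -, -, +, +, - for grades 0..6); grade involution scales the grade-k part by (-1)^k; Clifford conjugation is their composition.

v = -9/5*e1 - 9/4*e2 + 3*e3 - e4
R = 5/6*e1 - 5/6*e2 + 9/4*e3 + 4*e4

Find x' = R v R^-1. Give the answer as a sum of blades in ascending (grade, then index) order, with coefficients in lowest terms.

~R = 5/6*e1 - 5/6*e2 + 9/4*e3 + 4*e4, and R ~R = -2833/144, so R^-1 = ~R / (-2833/144).
R v = -19/8 - 27/8*e12 + 131/20*e13 + 191/30*e14 + 41/16*e23 + 59/6*e24 - 57/4*e34
Answer: 28347/14165*e1 + 23217/11332*e2 - 6960/2833*e3 + 5569/2833*e4


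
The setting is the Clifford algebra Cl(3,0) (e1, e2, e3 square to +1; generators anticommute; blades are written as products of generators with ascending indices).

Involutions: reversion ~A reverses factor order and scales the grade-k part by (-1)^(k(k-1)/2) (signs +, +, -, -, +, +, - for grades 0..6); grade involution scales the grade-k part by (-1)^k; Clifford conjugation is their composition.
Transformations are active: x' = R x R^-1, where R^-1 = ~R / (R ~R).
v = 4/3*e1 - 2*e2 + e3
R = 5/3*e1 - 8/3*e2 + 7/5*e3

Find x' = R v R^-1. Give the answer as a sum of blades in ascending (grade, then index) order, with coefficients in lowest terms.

~R = 5/3*e1 - 8/3*e2 + 7/5*e3, and R ~R = 2666/225, so R^-1 = ~R / (2666/225).
R v = 403/45 + 2/9*e1 e2 - 1/5*e1 e3 + 2/15*e2 e3
Answer: 51/43*e1 - 262/129*e2 + 48/43*e3


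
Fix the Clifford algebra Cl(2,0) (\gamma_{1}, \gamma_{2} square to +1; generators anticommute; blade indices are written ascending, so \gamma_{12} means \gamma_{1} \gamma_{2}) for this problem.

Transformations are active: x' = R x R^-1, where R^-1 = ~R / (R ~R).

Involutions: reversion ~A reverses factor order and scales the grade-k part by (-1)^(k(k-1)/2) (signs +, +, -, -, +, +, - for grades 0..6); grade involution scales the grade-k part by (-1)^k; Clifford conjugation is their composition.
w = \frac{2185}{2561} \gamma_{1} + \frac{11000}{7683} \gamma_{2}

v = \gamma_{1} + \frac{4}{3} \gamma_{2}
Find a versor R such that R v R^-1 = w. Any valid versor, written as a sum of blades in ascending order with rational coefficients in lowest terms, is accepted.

Equal squares first: v^2 = w^2 = \frac{25}{9}. Then v + w = \frac{4746}{2561} \gamma_{1} + \frac{21244}{7683} \gamma_{2} is a versor taking v to w, provided it is invertible.
Answer: \frac{4746}{2561} \gamma_{1} + \frac{21244}{7683} \gamma_{2}


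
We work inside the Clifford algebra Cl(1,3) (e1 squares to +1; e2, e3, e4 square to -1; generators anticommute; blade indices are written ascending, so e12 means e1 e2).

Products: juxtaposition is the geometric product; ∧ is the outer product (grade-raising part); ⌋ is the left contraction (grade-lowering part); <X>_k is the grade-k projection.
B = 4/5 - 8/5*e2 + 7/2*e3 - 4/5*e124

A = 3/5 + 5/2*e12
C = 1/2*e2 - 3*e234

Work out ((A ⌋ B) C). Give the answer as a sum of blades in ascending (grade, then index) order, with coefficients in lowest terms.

step 1: 12/25 - 24/25*e2 + 21/10*e3 - 2*e4 - 12/25*e124
step 2: 12/25 + 6/25*e2 + 36/25*e13 - 6/25*e14 - 141/20*e23 - 53/10*e24 - 72/25*e34 - 36/25*e234
Answer: 12/25 + 6/25*e2 + 36/25*e13 - 6/25*e14 - 141/20*e23 - 53/10*e24 - 72/25*e34 - 36/25*e234


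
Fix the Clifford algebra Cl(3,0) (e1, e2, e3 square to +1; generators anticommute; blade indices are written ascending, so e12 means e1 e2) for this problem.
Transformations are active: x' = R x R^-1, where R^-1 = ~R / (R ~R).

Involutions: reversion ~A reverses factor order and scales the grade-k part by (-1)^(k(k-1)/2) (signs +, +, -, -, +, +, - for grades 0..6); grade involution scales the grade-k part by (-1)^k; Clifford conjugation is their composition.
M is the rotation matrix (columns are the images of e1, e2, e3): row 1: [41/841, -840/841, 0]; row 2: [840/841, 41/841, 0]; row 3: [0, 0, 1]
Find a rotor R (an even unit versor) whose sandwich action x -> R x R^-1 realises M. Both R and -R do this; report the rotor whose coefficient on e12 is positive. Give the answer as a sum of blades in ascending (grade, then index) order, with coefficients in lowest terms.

Method: write R = a + b12*e12 + b13*e13 + b23*e23 with a^2 + b12^2 + b13^2 + b23^2 = 1 (so R^-1 = ~R). Expanding the columns R e_j ~R gives tr M = 4a^2 - 1 and, from the antisymmetric part, M21 - M12 = -4a*b12, M13 - M31 = 4a*b13, M32 - M23 = -4a*b23.
Here tr M = 923/841, so a^2 = (1 + tr M)/4 = 441/841 and a = ±21/29. Taking a = 21/29: M21 - M12 = 1680/841, M13 - M31 = 0, M32 - M23 = 0, giving b12 = -20/29, b13 = 0, b23 = 0, i.e. R = 21/29 - 20/29*e12.
Its e12 coefficient is negative, so report the other preimage -R.
Answer: -21/29 + 20/29*e12. Uniqueness: Spin(3) -> SO(3) maps R and -R to the same rotation of trace 923/841; fixing the sign of the e12 coefficient removes the ambiguity.


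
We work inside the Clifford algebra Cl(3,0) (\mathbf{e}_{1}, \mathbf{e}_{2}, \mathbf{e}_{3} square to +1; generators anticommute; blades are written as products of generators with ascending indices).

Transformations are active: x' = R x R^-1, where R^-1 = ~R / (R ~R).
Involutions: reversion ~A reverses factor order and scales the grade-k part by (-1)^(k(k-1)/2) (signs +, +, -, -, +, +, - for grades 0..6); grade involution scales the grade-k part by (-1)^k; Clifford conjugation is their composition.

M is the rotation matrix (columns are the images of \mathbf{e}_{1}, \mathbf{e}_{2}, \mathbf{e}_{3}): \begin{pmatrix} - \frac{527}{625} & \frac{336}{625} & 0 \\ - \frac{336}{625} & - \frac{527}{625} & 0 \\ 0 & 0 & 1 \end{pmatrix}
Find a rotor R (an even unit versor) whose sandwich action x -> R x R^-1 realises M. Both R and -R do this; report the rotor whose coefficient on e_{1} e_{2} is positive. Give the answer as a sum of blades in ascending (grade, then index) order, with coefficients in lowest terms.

Method: write R = a + b12*e_{1} e_{2} + b13*e_{1} e_{3} + b23*e_{2} e_{3} with a^2 + b12^2 + b13^2 + b23^2 = 1 (so R^-1 = ~R). Expanding the columns R e_j ~R gives tr M = 4a^2 - 1 and, from the antisymmetric part, M21 - M12 = -4a*b12, M13 - M31 = 4a*b13, M32 - M23 = -4a*b23.
Here tr M = -\frac{429}{625}, so a^2 = (1 + tr M)/4 = \frac{49}{625} and a = ±\frac{7}{25}. Taking a = \frac{7}{25}: M21 - M12 = -\frac{672}{625}, M13 - M31 = 0, M32 - M23 = 0, giving b12 = \frac{24}{25}, b13 = 0, b23 = 0, i.e. R = \frac{7}{25} + \frac{24}{25} e_{1} e_{2}.
Its e_{1} e_{2} coefficient is already positive.
Answer: \frac{7}{25} + \frac{24}{25} e_{1} e_{2}. Recall the cover is two-to-one: with M of trace -\frac{429}{625}, both preimages act alike, and the stated e_{1} e_{2} sign chooses the sheet.


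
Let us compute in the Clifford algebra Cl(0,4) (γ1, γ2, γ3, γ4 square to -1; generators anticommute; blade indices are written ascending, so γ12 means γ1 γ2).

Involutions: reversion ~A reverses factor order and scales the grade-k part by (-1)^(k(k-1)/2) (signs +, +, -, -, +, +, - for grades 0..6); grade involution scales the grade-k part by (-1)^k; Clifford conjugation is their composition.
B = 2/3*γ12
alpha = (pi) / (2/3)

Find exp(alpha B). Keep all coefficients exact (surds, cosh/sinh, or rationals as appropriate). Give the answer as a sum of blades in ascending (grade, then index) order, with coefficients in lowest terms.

B^2 = (2/3)^2*(γ12)^2 = 4/9*(-1) = -4/9 (a basis 2-blade squares to minus the product of its generators' squares).
B^2 = -4/9 — B^2 < 0, so the exponential closes trigonometrically: l = 2/3, alpha*l = pi, so exp(alpha B) = cos(pi) + (sin(pi)/(2/3))*B = -1 + (0)*B.
Answer: -1


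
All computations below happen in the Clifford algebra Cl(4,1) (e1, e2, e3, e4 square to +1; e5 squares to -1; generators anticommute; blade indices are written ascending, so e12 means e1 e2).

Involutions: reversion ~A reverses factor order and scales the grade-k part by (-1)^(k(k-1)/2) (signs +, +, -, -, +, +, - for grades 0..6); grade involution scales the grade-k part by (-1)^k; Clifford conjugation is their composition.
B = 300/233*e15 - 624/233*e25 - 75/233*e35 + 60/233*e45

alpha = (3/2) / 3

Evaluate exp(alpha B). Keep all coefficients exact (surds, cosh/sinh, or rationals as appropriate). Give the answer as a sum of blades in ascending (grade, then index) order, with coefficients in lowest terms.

B^2 term by term: the squares give (300/233)^2*(e15)^2 + (-624/233)^2*(e25)^2 + (-75/233)^2*(e35)^2 + (60/233)^2*(e45)^2 = 90000/54289*(+1) + 389376/54289*(+1) + 5625/54289*(+1) + 3600/54289*(+1) = 9 (each basis 2-blade squares to minus the product of its generators' squares); cross terms between blades sharing an index anticommute and cancel. So B^2 = 9.
B^2 = 9 — B^2 > 0, so the exponential closes hyperbolically: l = 3, alpha*l = 3/2, so exp(alpha B) = cosh(3/2) + (sinh(3/2)/3)*B = cosh(3/2) + (sinh(3/2)/3)*B.
Answer: cosh(3/2) + 100*sinh(3/2)/233*e15 - 208*sinh(3/2)/233*e25 - 25*sinh(3/2)/233*e35 + 20*sinh(3/2)/233*e45


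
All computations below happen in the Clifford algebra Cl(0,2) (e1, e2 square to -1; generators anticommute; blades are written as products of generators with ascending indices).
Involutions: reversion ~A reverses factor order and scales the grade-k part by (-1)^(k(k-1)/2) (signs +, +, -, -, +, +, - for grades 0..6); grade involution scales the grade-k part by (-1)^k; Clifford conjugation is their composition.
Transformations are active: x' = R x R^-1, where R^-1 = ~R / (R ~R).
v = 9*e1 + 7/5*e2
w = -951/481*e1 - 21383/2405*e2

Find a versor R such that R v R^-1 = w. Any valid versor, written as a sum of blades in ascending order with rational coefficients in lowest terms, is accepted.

A norm check does it: q(v) = q(w) = -2074/25, hence R = v + w = 3378/481*e1 - 18016/2405*e2 realises the map — parallel part kept, (v - w)/2 negated, v carried to w.
Answer: 3378/481*e1 - 18016/2405*e2


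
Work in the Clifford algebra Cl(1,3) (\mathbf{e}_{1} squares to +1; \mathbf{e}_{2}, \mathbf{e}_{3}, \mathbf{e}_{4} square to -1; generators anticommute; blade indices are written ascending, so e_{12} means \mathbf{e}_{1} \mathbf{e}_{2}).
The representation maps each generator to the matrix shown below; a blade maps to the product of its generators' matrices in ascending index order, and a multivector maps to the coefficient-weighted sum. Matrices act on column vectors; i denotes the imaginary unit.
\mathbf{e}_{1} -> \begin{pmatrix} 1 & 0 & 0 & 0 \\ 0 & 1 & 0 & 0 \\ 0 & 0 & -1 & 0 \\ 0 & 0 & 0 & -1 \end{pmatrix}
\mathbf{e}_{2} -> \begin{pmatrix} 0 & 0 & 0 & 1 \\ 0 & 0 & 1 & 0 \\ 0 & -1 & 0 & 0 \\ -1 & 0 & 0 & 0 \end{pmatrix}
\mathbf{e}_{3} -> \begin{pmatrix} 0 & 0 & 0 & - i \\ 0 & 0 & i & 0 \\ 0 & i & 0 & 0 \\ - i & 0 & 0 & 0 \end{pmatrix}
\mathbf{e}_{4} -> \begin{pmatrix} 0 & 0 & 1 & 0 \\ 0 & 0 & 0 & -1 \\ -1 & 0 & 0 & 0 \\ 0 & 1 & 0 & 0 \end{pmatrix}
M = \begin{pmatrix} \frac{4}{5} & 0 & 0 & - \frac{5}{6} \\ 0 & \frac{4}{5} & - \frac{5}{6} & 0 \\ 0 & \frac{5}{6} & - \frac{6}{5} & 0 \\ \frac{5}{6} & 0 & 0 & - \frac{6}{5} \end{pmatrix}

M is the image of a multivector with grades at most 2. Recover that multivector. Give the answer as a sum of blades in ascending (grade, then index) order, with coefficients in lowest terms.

Method: the blade images are trace-orthogonal — tr(rho(e_A) rho(e_B)^-1) = 4 if A = B and 0 otherwise — and rho(e_A)^-1 = (e_A)^2 * rho(e_A) with (e_A)^2 = +1 or -1, so the coefficient of e_A in the preimage is (e_A)^2 * tr(M rho(e_A))/4.
Nonzero projections over blades of grade <= 2: 1: (1)^2 = +1, tr(M 1) = - \frac{4}{5}, coefficient -\frac{1}{5}; e_{1}: (e_{1})^2 = +1, tr(M rho(e_{1})) = 4, coefficient 1; e_{2}: (e_{2})^2 = -1, tr(M rho(e_{2})) = \frac{10}{3}, coefficient -\frac{5}{6}. Every other blade of grade <= 2 projects to 0.
Answer: -\frac{1}{5} + e_{1} - \frac{5}{6} e_{2}


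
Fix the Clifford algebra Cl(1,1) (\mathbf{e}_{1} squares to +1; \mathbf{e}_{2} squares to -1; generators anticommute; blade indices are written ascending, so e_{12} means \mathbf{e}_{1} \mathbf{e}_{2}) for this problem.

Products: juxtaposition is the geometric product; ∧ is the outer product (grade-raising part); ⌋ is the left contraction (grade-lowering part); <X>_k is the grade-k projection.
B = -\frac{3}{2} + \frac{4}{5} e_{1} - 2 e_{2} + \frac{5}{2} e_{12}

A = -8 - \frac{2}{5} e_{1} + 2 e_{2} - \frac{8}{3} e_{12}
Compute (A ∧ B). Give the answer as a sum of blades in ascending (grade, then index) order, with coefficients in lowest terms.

step 1: 12 - \frac{29}{5} e_{1} + 13 e_{2} - \frac{84}{5} e_{12}
Answer: 12 - \frac{29}{5} e_{1} + 13 e_{2} - \frac{84}{5} e_{12}


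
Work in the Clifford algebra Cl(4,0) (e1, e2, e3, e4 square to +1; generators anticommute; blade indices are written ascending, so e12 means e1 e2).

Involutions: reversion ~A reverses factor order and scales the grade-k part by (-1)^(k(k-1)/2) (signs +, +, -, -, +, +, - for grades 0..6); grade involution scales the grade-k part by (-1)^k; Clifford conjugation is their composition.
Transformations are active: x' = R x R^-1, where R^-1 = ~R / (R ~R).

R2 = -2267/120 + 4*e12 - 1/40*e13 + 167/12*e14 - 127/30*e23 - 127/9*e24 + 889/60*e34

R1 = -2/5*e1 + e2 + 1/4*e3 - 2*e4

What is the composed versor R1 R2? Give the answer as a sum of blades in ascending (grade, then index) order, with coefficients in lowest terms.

Distribute over the terms of R1 (each basis-blade product reordered to ascending indices, repeated generators contracted through their squares):
(-2/5*e1) R2 = 2267/300*e1 - 8/5*e2 + 1/100*e3 - 167/30*e4 + 127/75*e123 + 254/45*e124 - 889/150*e134
(e2) R2 = -4*e1 - 2267/120*e2 - 127/30*e3 - 127/9*e4 + 1/40*e123 - 167/12*e124 + 889/60*e234
(1/4*e3) R2 = 1/160*e1 + 127/120*e2 - 2267/480*e3 + 889/240*e4 + e123 - 167/48*e134 + 127/36*e234
(-2*e4) R2 = 167/6*e1 - 254/9*e2 + 889/30*e3 + 2267/60*e4 - 8*e124 + 1/20*e134 + 127/15*e234
Summing the partial products and collecting blades:
Answer: 25117/800*e1 - 4289/90*e2 + 49649/2400*e3 + 15703/720*e4 + 1631/600*e123 - 2929/180*e124 - 11227/1200*e134 + 2413/90*e234


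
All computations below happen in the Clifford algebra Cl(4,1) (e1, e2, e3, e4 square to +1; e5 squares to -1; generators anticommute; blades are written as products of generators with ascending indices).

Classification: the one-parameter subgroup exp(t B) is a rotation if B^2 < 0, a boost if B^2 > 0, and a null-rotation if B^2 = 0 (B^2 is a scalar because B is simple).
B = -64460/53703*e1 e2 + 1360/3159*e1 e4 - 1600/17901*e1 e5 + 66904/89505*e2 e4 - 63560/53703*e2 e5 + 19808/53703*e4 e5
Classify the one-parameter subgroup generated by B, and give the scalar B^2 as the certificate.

B^2 term by term: the squares give (-64460/53703)^2*(e1 e2)^2 + (1360/3159)^2*(e1 e4)^2 + (-1600/17901)^2*(e1 e5)^2 + (66904/89505)^2*(e2 e4)^2 + (-63560/53703)^2*(e2 e5)^2 + (19808/53703)^2*(e4 e5)^2 = 4155091600/2884012209*(-1) + 1849600/9979281*(-1) + 2560000/320445801*(+1) + 4476145216/8011145025*(-1) + 4039873600/2884012209*(+1) + 392356864/2884012209*(+1) = -16/25 (each basis 2-blade squares to minus the product of its generators' squares); cross terms between blades sharing an index anticommute and cancel; the commuting (index-disjoint) pairs give grade-4 terms 2*c*c'*(blade product), which cancel blade by blade — e1 e2 e4 e5: -2553647360/2884012209 + 10169600/9979281 - 42818560/320445801 = 0 — confirming B is simple. So B^2 = -16/25.
Answer: rotation, certificate B^2 = -16/25. The invariant at work: B^2 = -16/25 is unchanged by conjugation, hence its sign classifies the subgroup whatever basis B is written in.


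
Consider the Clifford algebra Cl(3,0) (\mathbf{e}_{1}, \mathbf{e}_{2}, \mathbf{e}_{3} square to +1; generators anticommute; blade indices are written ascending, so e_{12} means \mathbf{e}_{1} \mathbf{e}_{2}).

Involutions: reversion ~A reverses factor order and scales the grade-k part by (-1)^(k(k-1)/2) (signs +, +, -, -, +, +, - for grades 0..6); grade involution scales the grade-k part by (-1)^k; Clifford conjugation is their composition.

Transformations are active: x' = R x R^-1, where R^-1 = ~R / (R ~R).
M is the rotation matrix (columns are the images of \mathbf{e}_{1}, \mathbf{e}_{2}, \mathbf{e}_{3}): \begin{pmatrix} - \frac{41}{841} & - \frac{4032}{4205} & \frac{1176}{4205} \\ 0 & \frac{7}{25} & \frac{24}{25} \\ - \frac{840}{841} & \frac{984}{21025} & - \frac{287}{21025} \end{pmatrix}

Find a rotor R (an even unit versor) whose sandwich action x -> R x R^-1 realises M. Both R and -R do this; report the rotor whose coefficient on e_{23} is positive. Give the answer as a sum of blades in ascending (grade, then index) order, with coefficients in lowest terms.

Method: write R = a + b12*e_{12} + b13*e_{13} + b23*e_{23} with a^2 + b12^2 + b13^2 + b23^2 = 1 (so R^-1 = ~R). Expanding the columns R e_j ~R gives tr M = 4a^2 - 1 and, from the antisymmetric part, M21 - M12 = -4a*b12, M13 - M31 = 4a*b13, M32 - M23 = -4a*b23.
Here tr M = \frac{183}{841}, so a^2 = (1 + tr M)/4 = \frac{256}{841} and a = ±\frac{16}{29}. Taking a = \frac{16}{29}: M21 - M12 = \frac{4032}{4205}, M13 - M31 = \frac{5376}{4205}, M32 - M23 = -\frac{768}{841}, giving b12 = -\frac{63}{145}, b13 = \frac{84}{145}, b23 = \frac{12}{29}, i.e. R = \frac{16}{29} - \frac{63}{145} e_{12} + \frac{84}{145} e_{13} + \frac{12}{29} e_{23}.
Its e_{23} coefficient is already positive.
Answer: \frac{16}{29} - \frac{63}{145} e_{12} + \frac{84}{145} e_{13} + \frac{12}{29} e_{23}. Uniqueness: Spin(3) -> SO(3) maps R and -R to the same rotation of trace \frac{183}{841}; fixing the sign of the e_{23} coefficient removes the ambiguity.


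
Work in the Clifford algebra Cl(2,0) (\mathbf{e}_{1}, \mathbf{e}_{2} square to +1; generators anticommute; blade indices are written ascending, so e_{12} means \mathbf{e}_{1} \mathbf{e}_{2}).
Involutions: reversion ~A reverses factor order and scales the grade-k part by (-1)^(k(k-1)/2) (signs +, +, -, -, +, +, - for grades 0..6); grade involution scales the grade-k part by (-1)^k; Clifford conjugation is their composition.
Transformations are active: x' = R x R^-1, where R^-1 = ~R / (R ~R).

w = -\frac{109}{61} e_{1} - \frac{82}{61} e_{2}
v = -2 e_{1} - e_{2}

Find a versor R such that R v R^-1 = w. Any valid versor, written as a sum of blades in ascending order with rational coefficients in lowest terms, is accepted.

The midline construction: v and w both square to 5, so reflecting in their sum -\frac{231}{61} e_{1} - \frac{143}{61} e_{2} exchanges them.
Answer: -\frac{231}{61} e_{1} - \frac{143}{61} e_{2}


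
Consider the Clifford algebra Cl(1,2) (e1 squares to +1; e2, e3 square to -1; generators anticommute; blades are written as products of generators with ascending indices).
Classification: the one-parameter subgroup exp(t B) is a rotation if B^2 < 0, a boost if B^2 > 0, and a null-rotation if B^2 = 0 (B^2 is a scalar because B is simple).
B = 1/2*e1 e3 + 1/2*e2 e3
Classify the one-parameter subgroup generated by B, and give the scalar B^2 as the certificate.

B^2 term by term: the squares give (1/2)^2*(e1 e3)^2 + (1/2)^2*(e2 e3)^2 = 1/4*(+1) + 1/4*(-1) = 0 (each basis 2-blade squares to minus the product of its generators' squares); cross terms between blades sharing an index anticommute and cancel. So B^2 = 0.
Answer: null-rotation, certificate B^2 = 0. The scalar 0 is the complete invariant here: its sign names the subgroup type.


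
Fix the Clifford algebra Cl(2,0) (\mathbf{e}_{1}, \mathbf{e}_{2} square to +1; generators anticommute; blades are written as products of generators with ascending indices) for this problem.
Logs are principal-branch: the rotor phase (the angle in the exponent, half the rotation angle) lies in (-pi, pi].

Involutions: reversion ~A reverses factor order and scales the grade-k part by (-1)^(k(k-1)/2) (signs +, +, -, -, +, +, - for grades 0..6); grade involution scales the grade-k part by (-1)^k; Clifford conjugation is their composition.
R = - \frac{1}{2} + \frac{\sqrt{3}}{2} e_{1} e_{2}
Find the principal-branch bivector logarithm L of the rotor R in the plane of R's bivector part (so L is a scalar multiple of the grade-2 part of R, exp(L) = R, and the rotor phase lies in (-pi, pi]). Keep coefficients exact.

The scalar part of R is - \frac{1}{2}, so the principal-branch rotor phase is pinned; divide the bivector part by its sine to get the unit plane — L is the phase times that plane.
Concretely: cos(phase) = - \frac{1}{2} gives phase = ±\frac{2 \pi}{3}, and since phase/sin(phase) is even the sign is immaterial: L = (phase/sin(phase)) * <R>_2 = (\frac{4 \sqrt{3} \pi}{9}) * <R>_2.
Answer: \frac{2 \pi}{3} e_{1} e_{2}


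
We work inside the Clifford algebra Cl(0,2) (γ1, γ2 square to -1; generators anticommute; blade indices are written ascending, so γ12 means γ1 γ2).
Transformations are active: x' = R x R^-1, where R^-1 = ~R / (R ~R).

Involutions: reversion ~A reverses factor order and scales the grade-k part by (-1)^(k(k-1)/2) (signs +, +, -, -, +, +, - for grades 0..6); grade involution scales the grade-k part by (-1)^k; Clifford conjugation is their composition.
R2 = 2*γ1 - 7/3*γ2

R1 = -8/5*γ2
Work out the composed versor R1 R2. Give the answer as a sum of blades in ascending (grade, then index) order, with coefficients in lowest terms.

Distribute over the terms of R1 (each basis-blade product reordered to ascending indices, repeated generators contracted through their squares):
(-8/5*γ2) R2 = -56/15 + 16/5*γ12
Answer: -56/15 + 16/5*γ12


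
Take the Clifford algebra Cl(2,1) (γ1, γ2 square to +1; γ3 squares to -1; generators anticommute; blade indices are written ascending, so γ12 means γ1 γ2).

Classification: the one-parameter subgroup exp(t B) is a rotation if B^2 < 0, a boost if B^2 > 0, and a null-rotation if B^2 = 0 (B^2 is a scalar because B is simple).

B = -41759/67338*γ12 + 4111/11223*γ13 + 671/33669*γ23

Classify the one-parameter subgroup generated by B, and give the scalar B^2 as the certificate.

B^2 term by term: the squares give (-41759/67338)^2*(γ12)^2 + (4111/11223)^2*(γ13)^2 + (671/33669)^2*(γ23)^2 = 1743814081/4534406244*(-1) + 16900321/125955729*(+1) + 450241/1133601561*(+1) = -1/4 (each basis 2-blade squares to minus the product of its generators' squares); cross terms between blades sharing an index anticommute and cancel. So B^2 = -1/4.
Answer: rotation, certificate B^2 = -1/4. The scalar -1/4 is the complete invariant here: its sign names the subgroup type.


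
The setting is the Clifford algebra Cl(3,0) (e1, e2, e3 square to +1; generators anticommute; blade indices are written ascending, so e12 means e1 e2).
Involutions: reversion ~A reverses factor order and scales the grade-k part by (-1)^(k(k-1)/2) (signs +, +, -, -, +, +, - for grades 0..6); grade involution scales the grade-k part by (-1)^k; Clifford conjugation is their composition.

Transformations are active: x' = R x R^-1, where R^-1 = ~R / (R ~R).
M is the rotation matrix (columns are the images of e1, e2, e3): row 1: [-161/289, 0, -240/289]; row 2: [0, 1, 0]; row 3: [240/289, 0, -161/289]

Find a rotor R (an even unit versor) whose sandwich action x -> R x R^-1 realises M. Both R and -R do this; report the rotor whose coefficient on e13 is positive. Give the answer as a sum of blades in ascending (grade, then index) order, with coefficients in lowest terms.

Method: write R = a + b12*e12 + b13*e13 + b23*e23 with a^2 + b12^2 + b13^2 + b23^2 = 1 (so R^-1 = ~R). Expanding the columns R e_j ~R gives tr M = 4a^2 - 1 and, from the antisymmetric part, M21 - M12 = -4a*b12, M13 - M31 = 4a*b13, M32 - M23 = -4a*b23.
Here tr M = -33/289, so a^2 = (1 + tr M)/4 = 64/289 and a = ±8/17. Taking a = 8/17: M21 - M12 = 0, M13 - M31 = -480/289, M32 - M23 = 0, giving b12 = 0, b13 = -15/17, b23 = 0, i.e. R = 8/17 - 15/17*e13.
Its e13 coefficient is negative, so report the other preimage -R.
Answer: -8/17 + 15/17*e13. Sheet selection: the two-to-one cover makes ±R indistinguishable at the matrix level (trace -33/289), so uniqueness comes from the required sign on e13.


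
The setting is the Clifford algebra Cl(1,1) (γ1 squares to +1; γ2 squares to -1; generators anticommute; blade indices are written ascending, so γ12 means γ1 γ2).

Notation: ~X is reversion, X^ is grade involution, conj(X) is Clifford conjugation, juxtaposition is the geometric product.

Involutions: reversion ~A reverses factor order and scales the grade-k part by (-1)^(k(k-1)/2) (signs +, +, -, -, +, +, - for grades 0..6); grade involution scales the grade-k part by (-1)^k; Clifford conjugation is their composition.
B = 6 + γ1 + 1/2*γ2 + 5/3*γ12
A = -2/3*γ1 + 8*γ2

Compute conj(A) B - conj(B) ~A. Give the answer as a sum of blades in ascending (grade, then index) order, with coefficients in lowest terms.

first term: 14/3 - 28/3*γ1 - 422/9*γ2 + 25/3*γ12
second term: 14/3 + 28/3*γ1 + 422/9*γ2 - 25/3*γ12
Answer: -56/3*γ1 - 844/9*γ2 + 50/3*γ12


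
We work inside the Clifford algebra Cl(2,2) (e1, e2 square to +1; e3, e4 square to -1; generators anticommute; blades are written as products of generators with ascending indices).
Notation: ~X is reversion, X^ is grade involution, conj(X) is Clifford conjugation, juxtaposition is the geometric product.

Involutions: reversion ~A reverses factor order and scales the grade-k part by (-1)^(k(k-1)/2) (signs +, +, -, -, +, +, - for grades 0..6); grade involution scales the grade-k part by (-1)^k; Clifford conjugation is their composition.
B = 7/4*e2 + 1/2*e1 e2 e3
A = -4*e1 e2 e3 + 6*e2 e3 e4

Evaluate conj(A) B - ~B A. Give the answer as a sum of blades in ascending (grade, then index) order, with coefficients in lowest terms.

first term: -2 + 7*e1 e3 - 3*e1 e4 + 21/2*e3 e4
second term: 2 + 7*e1 e3 - 3*e1 e4 + 21/2*e3 e4
Answer: -4


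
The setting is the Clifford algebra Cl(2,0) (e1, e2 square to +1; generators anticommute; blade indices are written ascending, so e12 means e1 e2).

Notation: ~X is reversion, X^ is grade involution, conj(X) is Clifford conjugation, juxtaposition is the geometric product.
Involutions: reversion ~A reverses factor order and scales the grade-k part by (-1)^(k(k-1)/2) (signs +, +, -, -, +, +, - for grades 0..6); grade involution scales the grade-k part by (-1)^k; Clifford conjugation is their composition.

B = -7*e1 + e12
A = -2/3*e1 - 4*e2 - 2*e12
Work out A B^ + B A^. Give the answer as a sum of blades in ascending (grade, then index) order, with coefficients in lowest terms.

first term: -8/3 + 4*e1 + 40/3*e2 + 28*e12
second term: -8/3 + 4*e1 + 40/3*e2 - 28*e12
Answer: -16/3 + 8*e1 + 80/3*e2


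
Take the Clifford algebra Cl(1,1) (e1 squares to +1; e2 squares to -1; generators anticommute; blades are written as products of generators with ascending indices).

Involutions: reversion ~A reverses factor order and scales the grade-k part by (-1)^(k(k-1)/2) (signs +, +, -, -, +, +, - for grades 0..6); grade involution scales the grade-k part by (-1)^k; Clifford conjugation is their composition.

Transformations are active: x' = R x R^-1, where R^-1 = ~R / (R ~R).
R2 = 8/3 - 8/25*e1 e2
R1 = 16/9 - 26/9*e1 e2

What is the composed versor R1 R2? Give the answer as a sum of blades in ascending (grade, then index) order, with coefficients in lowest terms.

Distribute over the terms of R1 (each basis-blade product reordered to ascending indices, repeated generators contracted through their squares):
(16/9) R2 = 128/27 - 128/225*e1 e2
(-26/9*e1 e2) R2 = 208/225 - 208/27*e1 e2
Summing the partial products and collecting blades:
Answer: 3824/675 - 5584/675*e1 e2


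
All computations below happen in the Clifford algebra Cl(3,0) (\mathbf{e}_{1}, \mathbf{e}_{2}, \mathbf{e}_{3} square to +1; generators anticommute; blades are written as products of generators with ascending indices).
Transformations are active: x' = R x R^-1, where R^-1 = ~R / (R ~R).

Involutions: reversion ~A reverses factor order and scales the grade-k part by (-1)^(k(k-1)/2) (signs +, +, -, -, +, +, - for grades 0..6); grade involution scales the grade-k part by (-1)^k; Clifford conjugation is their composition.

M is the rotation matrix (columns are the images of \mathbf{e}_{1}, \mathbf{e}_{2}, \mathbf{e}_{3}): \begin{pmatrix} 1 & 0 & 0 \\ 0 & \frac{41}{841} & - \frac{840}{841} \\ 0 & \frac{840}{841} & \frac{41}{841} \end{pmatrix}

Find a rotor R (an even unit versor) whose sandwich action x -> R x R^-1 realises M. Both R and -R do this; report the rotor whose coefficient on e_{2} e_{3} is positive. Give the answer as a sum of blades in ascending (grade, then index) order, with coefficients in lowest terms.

Method: write R = a + b12*e_{1} e_{2} + b13*e_{1} e_{3} + b23*e_{2} e_{3} with a^2 + b12^2 + b13^2 + b23^2 = 1 (so R^-1 = ~R). Expanding the columns R e_j ~R gives tr M = 4a^2 - 1 and, from the antisymmetric part, M21 - M12 = -4a*b12, M13 - M31 = 4a*b13, M32 - M23 = -4a*b23.
Here tr M = \frac{923}{841}, so a^2 = (1 + tr M)/4 = \frac{441}{841} and a = ±\frac{21}{29}. Taking a = \frac{21}{29}: M21 - M12 = 0, M13 - M31 = 0, M32 - M23 = \frac{1680}{841}, giving b12 = 0, b13 = 0, b23 = -\frac{20}{29}, i.e. R = \frac{21}{29} - \frac{20}{29} e_{2} e_{3}.
Its e_{2} e_{3} coefficient is negative, so report the other preimage -R.
Answer: -\frac{21}{29} + \frac{20}{29} e_{2} e_{3}. Note: both R and -R realise this M (trace \frac{923}{841}); the covering map identifies them, and the e_{2} e_{3}-coefficient sign is the tie-breaker.


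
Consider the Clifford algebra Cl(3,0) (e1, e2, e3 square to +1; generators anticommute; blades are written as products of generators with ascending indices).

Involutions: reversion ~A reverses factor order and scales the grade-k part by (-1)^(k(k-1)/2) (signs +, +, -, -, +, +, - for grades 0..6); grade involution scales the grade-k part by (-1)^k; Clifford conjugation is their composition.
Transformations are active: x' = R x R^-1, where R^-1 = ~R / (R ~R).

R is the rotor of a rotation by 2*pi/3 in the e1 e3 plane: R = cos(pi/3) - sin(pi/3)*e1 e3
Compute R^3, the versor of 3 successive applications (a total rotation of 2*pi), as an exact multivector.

Half-angle bookkeeping: 3 applications in e1 e3 add up to rotor phase 3*pi/3 = pi, so R^3 = cos(pi) - sin(pi)*e1 e3.
cos(pi) = -1 and sin(pi) = 0, so R^3 = -1. The total rotation 2*pi is 1 full turn, so every vector returns to itself, yet the rotor is -1, on the OTHER sheet of the double cover (an odd number of 2*pi turns).
Answer: -1


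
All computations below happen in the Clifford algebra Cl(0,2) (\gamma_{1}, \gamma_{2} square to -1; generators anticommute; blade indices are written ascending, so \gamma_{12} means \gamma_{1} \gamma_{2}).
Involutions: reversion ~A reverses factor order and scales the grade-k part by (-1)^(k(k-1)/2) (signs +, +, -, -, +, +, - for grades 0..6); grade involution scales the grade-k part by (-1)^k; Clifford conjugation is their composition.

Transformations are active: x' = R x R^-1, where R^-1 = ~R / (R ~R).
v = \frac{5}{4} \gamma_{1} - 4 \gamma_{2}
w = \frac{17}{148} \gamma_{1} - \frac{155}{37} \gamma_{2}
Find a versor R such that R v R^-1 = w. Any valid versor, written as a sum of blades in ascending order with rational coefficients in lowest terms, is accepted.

Why this works: both vectors square to -\frac{281}{16}, so q(v) = q(w) and R = v + w = \frac{101}{74} \gamma_{1} - \frac{303}{37} \gamma_{2} carries v to w — its own direction survives, the complement (v - w)/2 flips.
Answer: \frac{101}{74} \gamma_{1} - \frac{303}{37} \gamma_{2}


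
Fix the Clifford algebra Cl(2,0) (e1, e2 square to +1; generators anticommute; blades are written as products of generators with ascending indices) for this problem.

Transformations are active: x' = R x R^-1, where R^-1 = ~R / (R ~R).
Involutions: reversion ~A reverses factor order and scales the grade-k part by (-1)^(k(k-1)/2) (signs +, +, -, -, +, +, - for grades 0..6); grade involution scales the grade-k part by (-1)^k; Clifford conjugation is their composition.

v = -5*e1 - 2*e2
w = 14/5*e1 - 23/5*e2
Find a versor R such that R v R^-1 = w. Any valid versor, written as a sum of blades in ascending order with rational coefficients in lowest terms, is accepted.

A norm check does it: q(v) = q(w) = 29, hence R = v + w = -11/5*e1 - 33/5*e2 realises the map — parallel part kept, (v - w)/2 negated, v carried to w.
Answer: -11/5*e1 - 33/5*e2


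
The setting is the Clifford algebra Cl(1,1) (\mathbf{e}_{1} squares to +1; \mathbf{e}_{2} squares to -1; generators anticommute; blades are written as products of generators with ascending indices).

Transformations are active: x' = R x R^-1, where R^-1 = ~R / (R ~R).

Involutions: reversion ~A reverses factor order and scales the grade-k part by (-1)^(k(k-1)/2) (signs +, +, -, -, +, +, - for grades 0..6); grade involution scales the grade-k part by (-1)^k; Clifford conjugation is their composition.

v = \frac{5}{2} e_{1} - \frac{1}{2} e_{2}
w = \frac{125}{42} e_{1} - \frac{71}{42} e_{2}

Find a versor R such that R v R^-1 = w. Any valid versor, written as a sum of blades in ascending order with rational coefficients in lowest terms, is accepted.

R = v + w = \frac{115}{21} e_{1} - \frac{46}{21} e_{2} works: the equal norms (6) guarantee its sandwich swaps v into w.
Answer: \frac{115}{21} e_{1} - \frac{46}{21} e_{2}


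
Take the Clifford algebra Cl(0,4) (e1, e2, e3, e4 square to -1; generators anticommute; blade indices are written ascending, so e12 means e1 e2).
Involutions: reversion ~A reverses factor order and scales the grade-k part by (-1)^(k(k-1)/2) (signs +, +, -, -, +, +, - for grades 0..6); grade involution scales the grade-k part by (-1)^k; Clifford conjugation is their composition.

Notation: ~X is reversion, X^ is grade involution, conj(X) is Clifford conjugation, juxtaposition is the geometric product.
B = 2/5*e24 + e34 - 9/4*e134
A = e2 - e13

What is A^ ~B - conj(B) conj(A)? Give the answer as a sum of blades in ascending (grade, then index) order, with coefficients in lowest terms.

first term: 37/20*e4 - e14 + e234 + 37/20*e1234
second term: 53/20*e4 - e14 + e234 + 53/20*e1234
Answer: -4/5*e4 - 4/5*e1234


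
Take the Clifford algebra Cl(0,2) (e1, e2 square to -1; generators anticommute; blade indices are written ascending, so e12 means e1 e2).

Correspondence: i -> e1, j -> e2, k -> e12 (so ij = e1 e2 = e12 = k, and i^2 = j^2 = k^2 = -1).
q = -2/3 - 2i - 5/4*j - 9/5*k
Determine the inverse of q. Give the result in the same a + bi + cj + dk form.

In blades: q = -2/3 - 2*e1 - 5/4*e2 - 9/5*e12.
With qbar = -2/3 + 2*e1 + 5/4*e2 + 9/5*e12 (scalar fixed, mapped units negated), q qbar = 33289/3600 (the sum of squared coefficients), so q^-1 = qbar / (33289/3600) = -2400/33289 + 7200/33289*e1 + 4500/33289*e2 + 6480/33289*e12; translating back:
Answer: -2400/33289 + 7200/33289*i + 4500/33289*j + 6480/33289*k


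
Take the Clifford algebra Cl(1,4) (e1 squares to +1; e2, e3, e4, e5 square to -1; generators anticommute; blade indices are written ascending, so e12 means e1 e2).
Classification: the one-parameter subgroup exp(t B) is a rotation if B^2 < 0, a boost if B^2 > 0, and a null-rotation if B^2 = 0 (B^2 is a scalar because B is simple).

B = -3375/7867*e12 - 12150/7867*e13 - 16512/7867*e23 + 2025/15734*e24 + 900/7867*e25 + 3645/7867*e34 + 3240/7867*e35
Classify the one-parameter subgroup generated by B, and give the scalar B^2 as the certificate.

B^2 term by term: the squares give (-3375/7867)^2*(e12)^2 + (-12150/7867)^2*(e13)^2 + (-16512/7867)^2*(e23)^2 + (2025/15734)^2*(e24)^2 + (900/7867)^2*(e25)^2 + (3645/7867)^2*(e34)^2 + (3240/7867)^2*(e35)^2 = 11390625/61889689*(+1) + 147622500/61889689*(+1) + 272646144/61889689*(-1) + 4100625/247558756*(-1) + 810000/61889689*(-1) + 13286025/61889689*(-1) + 10497600/61889689*(-1) = -9/4 (each basis 2-blade squares to minus the product of its generators' squares); cross terms between blades sharing an index anticommute and cancel; the commuting (index-disjoint) pairs give grade-4 terms 2*c*c'*(blade product), which cancel blade by blade — e1234: -24603750/61889689 + 24603750/61889689 = 0; e1235: -21870000/61889689 + 21870000/61889689 = 0; e2345: -6561000/61889689 + 6561000/61889689 = 0 — confirming B is simple. So B^2 = -9/4.
Answer: rotation, certificate B^2 = -9/4. Why this suffices: the scalar -9/4 survives any versor conjugation, so its sign alone determines the class however B is presented.


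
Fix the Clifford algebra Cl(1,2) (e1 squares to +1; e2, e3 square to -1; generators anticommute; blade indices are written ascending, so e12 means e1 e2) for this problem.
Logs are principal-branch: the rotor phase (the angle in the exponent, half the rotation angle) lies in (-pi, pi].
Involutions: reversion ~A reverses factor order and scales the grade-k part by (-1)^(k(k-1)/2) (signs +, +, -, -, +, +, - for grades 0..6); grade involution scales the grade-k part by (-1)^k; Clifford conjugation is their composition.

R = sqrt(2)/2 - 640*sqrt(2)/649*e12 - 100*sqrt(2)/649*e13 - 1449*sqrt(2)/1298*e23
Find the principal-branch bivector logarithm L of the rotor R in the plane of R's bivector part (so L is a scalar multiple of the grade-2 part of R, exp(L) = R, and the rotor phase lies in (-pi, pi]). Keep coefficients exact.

The scalar part of R is sqrt(2)/2, which pins the rotor phase on the principal branch; dividing the bivector part by the sine of that phase recovers the unit plane, and L is the phase times that plane.
Concretely: cos(phase) = sqrt(2)/2 gives phase = ±pi/4, and since phase/sin(phase) is even the sign is immaterial: L = (phase/sin(phase)) * <R>_2 = (sqrt(2)*pi/4) * <R>_2.
Answer: -320*pi/649*e12 - 50*pi/649*e13 - 1449*pi/2596*e23


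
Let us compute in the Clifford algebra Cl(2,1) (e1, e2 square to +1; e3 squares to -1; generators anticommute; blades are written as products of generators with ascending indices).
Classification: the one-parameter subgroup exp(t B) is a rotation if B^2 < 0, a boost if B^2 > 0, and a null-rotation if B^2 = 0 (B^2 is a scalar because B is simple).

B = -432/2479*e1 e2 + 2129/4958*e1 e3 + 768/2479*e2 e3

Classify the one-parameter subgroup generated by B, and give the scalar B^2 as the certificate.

B^2 term by term: the squares give (-432/2479)^2*(e1 e2)^2 + (2129/4958)^2*(e1 e3)^2 + (768/2479)^2*(e2 e3)^2 = 186624/6145441*(-1) + 4532641/24581764*(+1) + 589824/6145441*(+1) = 1/4 (each basis 2-blade squares to minus the product of its generators' squares); cross terms between blades sharing an index anticommute and cancel. So B^2 = 1/4.
Answer: boost, certificate B^2 = 1/4. The class reads off the invariant scalar 1/4 directly.
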